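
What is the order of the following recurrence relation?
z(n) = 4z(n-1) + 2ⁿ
The order is the largest lag k for which z(n-k) appears. Here the deepest term is z(n-1) (the 2ⁿ term is non-homogeneous and does not affect the order), so the order is 1.

Order 1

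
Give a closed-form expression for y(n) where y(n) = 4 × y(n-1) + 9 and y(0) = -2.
Recurrence: y(n) = 4 × y(n-1) + 9, initial: y(0) = -2.
Try y(n) = A·4ⁿ + C. Substituting: A·4ⁿ + C = 4(A·4ⁿ⁻¹ + C) + 9 = A·4ⁿ + 4C + 9, so C = 4C + 9, giving C = -3. Then y(0) = A - 3 = -2 gives A = 1.

y(n) = 4ⁿ - 3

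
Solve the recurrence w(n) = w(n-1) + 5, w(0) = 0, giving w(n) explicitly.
Recurrence: w(n) = w(n-1) + 5, initial: w(0) = 0.
Each step adds 5, so w(n) = w(0) + 5n = 5n.

w(n) = 5n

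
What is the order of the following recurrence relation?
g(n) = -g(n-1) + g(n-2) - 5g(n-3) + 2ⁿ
The order is the largest lag k for which g(n-k) appears. Here the deepest term is g(n-3) (the 2ⁿ term is non-homogeneous and does not affect the order), so the order is 3.

Order 3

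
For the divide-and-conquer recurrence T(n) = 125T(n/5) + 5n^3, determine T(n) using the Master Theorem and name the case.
Master Theorem template: T(n) = a·T(n/b) + f(n).
Here: a=125, b=5, f(n)=5n^3
Compute log_b(a) = log_5(125) = 3.
f(n) = 5n^3 = Θ(n^3). Case 2: T(n) = Θ(n^3 log n).

Case 2: T(n) = Θ(n^3 log n)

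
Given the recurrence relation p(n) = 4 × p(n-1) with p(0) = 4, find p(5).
Computing step by step:
p(0) = 4
p(1) = 4 × 4 = 16
p(2) = 4 × 16 = 64
p(3) = 4 × 64 = 256
p(4) = 4 × 256 = 1024
p(5) = 4 × 1024 = 4096

4096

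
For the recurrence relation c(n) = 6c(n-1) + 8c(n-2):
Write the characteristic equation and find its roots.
Substitute c(n) = rⁿ and divide through by rⁿ⁻²: r² - 6r - 8 = 0
Discriminant: 6² + 4·8 = 68, not a perfect square, so by the quadratic formula r = (6 ± √68)/2.
General solution: c(n) = A·r₁ⁿ + B·r₂ⁿ where r₁,r₂ = (6 ± √68)/2

Characteristic: r² - 6r - 8 = 0, Roots: r = (6 ± √68)/2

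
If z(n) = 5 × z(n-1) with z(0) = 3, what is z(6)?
Computing step by step:
z(0) = 3
z(1) = 5 × 3 = 15
z(2) = 5 × 15 = 75
z(3) = 5 × 75 = 375
z(4) = 5 × 375 = 1875
z(5) = 5 × 1875 = 9375
z(6) = 5 × 9375 = 46875

46875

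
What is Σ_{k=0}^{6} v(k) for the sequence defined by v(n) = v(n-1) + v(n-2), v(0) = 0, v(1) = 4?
Computing the sequence terms: 0, 4, 4, 8, 12, 20, 32
Adding these values together:

80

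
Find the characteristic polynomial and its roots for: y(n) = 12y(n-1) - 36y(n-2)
Substitute y(n) = rⁿ and divide through by rⁿ⁻²: r² - 12r + 36 = 0
Factor: (r - 6)² = 0, so r = 6 (double root).
General solution: y(n) = (A + Bn)·6ⁿ

Characteristic: r² - 12r + 36 = 0, Roots: r = 6 (double root)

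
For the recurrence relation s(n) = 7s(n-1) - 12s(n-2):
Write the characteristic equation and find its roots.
Substitute s(n) = rⁿ and divide through by rⁿ⁻²: r² - 7r + 12 = 0
Factor: (r - 3)(r - 4) = 0, so r = 3, 4.
General solution: s(n) = A·3ⁿ + B·4ⁿ

Characteristic: r² - 7r + 12 = 0, Roots: r = 3, 4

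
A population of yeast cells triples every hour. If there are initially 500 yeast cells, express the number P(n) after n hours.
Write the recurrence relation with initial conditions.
Each hour multiplies the count by 3, so the count after n hours depends only on the count after n-1 hours: P(n) = 3 × P(n-1). The starting count gives P(0) = 500.
Unrolling n times gives the closed form P(n) = 500 × 3ⁿ.

P(n) = 3 × P(n-1), P(0) = 500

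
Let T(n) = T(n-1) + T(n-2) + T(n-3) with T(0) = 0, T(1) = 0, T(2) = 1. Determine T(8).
Computing the sequence terms:
0, 0, 1, 1, 2, 4, 7, 13, 24

24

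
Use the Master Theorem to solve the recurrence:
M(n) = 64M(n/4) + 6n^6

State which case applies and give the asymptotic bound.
Master Theorem template: M(n) = a·M(n/b) + f(n).
Here: a=64, b=4, f(n)=6n^6
Compute log_b(a) = log_4(64) = 3.
f(n) = 6n^6 = Ω(n^(3+ε)) with ε = 3, and the regularity condition holds (a·f(n/b) = (a/b^6)·f(n) with a/b^6 = 4^-3 < 1). Case 3: M(n) = Θ(f(n)) = Θ(n^6).

Case 3: M(n) = Θ(n^6)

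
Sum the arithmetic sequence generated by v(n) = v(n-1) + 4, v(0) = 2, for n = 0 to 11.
Computing the sequence terms: 2, 6, 10, 14, 18, 22, 26, 30, 34, 38, 42, 46
Adding these values together:

288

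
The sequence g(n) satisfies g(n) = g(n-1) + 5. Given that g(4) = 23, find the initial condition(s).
g(4) = g(0) + 4·5, so g(0) = 23 - 20 = 3.

g(0) = 3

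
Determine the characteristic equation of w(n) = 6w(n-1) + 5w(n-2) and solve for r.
Substitute w(n) = rⁿ and divide through by rⁿ⁻²: r² - 6r - 5 = 0
Discriminant: 6² + 4·5 = 56, not a perfect square, so by the quadratic formula r = (6 ± √56)/2.
General solution: w(n) = A·r₁ⁿ + B·r₂ⁿ where r₁,r₂ = (6 ± √56)/2

Characteristic: r² - 6r - 5 = 0, Roots: r = (6 ± √56)/2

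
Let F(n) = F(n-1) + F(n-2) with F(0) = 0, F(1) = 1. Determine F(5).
Computing the sequence terms:
0, 1, 1, 2, 3, 5

5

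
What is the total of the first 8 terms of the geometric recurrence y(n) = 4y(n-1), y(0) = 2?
Computing the sequence terms: 2, 8, 32, 128, 512, 2048, 8192, 32768
Adding these values together:

43690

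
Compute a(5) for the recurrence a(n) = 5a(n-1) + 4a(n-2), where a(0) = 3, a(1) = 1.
Computing the sequence terms:
3, 1, 17, 89, 513, 2921

2921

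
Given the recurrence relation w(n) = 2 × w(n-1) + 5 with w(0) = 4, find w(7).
Computing step by step:
w(0) = 4
w(1) = 2 × 4 + 5 = 13
w(2) = 2 × 13 + 5 = 31
w(3) = 2 × 31 + 5 = 67
w(4) = 2 × 67 + 5 = 139
w(5) = 2 × 139 + 5 = 283
w(6) = 2 × 283 + 5 = 571
w(7) = 2 × 571 + 5 = 1147

1147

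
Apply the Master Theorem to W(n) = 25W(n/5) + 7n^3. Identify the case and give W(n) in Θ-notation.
Master Theorem template: W(n) = a·W(n/b) + f(n).
Here: a=25, b=5, f(n)=7n^3
Compute log_b(a) = log_5(25) = 2.
f(n) = 7n^3 = Ω(n^(2+ε)) with ε = 1, and the regularity condition holds (a·f(n/b) = (a/b^3)·f(n) with a/b^3 = 5^-1 < 1). Case 3: W(n) = Θ(f(n)) = Θ(n^3).

Case 3: W(n) = Θ(n^3)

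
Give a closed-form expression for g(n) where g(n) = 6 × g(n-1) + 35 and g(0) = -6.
Recurrence: g(n) = 6 × g(n-1) + 35, initial: g(0) = -6.
Try g(n) = A·6ⁿ + C. Substituting: A·6ⁿ + C = 6(A·6ⁿ⁻¹ + C) + 35 = A·6ⁿ + 6C + 35, so C = 6C + 35, giving C = -7. Then g(0) = A - 7 = -6 gives A = 1.

g(n) = 6ⁿ - 7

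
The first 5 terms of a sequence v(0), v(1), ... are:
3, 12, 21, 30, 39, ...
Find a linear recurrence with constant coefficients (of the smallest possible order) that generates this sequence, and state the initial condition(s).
Look for the lowest-order linear relation among consecutive terms.
Observation: consecutive differences are constant (= 9).
Check at n=2: 1·12 + 9 = 21. ✓

v(n) = v(n-1) + 9, v(0) = 3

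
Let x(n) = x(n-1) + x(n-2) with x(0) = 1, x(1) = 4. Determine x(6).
Computing the sequence terms:
1, 4, 5, 9, 14, 23, 37

37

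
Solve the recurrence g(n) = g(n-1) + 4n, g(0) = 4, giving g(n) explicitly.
Recurrence: g(n) = g(n-1) + 4n, initial: g(0) = 4.
Telescoping: g(n) = g(0) + 4·Σᵢ₌₁ⁿ i = 4 + 4·n(n+1)/2.

g(n) = 4·n(n+1)/2 + 4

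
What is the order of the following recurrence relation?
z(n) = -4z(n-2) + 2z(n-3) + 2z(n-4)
The order is the largest lag k for which z(n-k) appears. Here the deepest term is z(n-4), so the order is 4.

Order 4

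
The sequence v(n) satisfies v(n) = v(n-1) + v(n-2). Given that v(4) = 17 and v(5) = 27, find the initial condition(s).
Work backwards using v(k) = v(k+2) - v(k+1):
v(3) = v(5) - v(4) = 27 - 17 = 10
v(2) = v(4) - v(3) = 17 - 10 = 7
v(1) = v(3) - v(2) = 10 - 7 = 3
v(0) = v(2) - v(1) = 7 - 3 = 4

v(0) = 4, v(1) = 3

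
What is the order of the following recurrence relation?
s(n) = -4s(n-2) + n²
The order is the largest lag k for which s(n-k) appears. Here the deepest term is s(n-2) (the n² term is non-homogeneous and does not affect the order), so the order is 2.

Order 2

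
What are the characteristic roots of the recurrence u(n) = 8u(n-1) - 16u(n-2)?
Substitute u(n) = rⁿ and divide through by rⁿ⁻²: r² - 8r + 16 = 0
Factor: (r - 4)² = 0, so r = 4 (double root).
General solution: u(n) = (A + Bn)·4ⁿ

Characteristic: r² - 8r + 16 = 0, Roots: r = 4 (double root)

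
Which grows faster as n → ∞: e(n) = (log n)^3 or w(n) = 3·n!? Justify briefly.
Comparing growth rates:
Growth-rate hierarchy: log n ≺ any polynomial ≺ any exponential cⁿ (c>1) ≺ n! ≺ nⁿ.
factorial dominates polylogarithmic (log n)^3 asymptotically.

w(n) grows faster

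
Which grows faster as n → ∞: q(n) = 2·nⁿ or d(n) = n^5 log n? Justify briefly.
Comparing growth rates:
Growth-rate hierarchy: log n ≺ any polynomial ≺ any exponential cⁿ (c>1) ≺ n! ≺ nⁿ.
super-exponential nⁿ dominates polynomial degree 5 (with log factor) asymptotically.

q(n) grows faster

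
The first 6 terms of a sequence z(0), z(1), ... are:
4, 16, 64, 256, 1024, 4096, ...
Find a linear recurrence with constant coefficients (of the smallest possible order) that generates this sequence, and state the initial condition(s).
Look for the lowest-order linear relation among consecutive terms.
Observation: each term is 4× the previous.
Check at n=2: 4·16 = 64. ✓

z(n) = 4 × z(n-1), z(0) = 4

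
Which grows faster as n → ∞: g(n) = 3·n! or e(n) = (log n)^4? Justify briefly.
Comparing growth rates:
Growth-rate hierarchy: log n ≺ any polynomial ≺ any exponential cⁿ (c>1) ≺ n! ≺ nⁿ.
factorial dominates polylogarithmic (log n)^4 asymptotically.

g(n) grows faster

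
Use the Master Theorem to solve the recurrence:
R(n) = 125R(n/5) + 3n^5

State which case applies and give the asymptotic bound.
Master Theorem template: R(n) = a·R(n/b) + f(n).
Here: a=125, b=5, f(n)=3n^5
Compute log_b(a) = log_5(125) = 3.
f(n) = 3n^5 = Ω(n^(3+ε)) with ε = 2, and the regularity condition holds (a·f(n/b) = (a/b^5)·f(n) with a/b^5 = 5^-2 < 1). Case 3: R(n) = Θ(f(n)) = Θ(n^5).

Case 3: R(n) = Θ(n^5)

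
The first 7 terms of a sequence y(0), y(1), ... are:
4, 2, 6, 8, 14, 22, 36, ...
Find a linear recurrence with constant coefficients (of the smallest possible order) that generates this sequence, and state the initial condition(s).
Look for the lowest-order linear relation among consecutive terms.
Observation: y(n) - 1·y(n-1) - (1)·y(n-2) = 0 holds for the shown terms, and no order-1 relation y(n) = α·y(n-1) + β fits.
Check at n=3: 1·6 + (1)·2 = 8. ✓

y(n) = y(n-1) + y(n-2), y(0) = 4, y(1) = 2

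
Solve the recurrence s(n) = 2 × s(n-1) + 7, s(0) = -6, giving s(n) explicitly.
Recurrence: s(n) = 2 × s(n-1) + 7, initial: s(0) = -6.
Try s(n) = A·2ⁿ + C. Substituting: A·2ⁿ + C = 2(A·2ⁿ⁻¹ + C) + 7 = A·2ⁿ + 2C + 7, so C = 2C + 7, giving C = -7. Then s(0) = A - 7 = -6 gives A = 1.

s(n) = 2ⁿ - 7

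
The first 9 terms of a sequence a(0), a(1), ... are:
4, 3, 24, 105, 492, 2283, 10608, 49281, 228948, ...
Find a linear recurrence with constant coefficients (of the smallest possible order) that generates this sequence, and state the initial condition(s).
Look for the lowest-order linear relation among consecutive terms.
Observation: a(n) - 4·a(n-1) - (3)·a(n-2) = 0 holds for the shown terms, and no order-1 relation a(n) = α·a(n-1) + β fits.
Check at n=3: 4·24 + (3)·3 = 105. ✓

a(n) = 4a(n-1) + 3a(n-2), a(0) = 4, a(1) = 3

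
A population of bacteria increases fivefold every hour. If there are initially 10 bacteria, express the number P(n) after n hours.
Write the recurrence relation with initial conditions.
Each hour multiplies the count by 5, so the count after n hours depends only on the count after n-1 hours: P(n) = 5 × P(n-1). The starting count gives P(0) = 10.
Unrolling n times gives the closed form P(n) = 10 × 5ⁿ.

P(n) = 5 × P(n-1), P(0) = 10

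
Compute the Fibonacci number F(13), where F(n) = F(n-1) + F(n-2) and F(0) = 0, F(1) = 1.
Computing the sequence terms:
0, 1, 1, 2, 3, 5, 8, 13, 21, 34, 55, 89, 144, 233

233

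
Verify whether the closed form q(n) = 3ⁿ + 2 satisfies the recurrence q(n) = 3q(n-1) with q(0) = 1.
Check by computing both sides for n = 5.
From the recurrence with q(0) = 1:
  q(0) = 1, q(1) = 3, q(2) = 9, q(3) = 27, q(4) = 81, q(5) = 243
  so the recurrence gives q(5) = 243.
From the proposed closed form q(n) = 3ⁿ + 2:
  q(5) = 245.
The recurrence gives 243 but the closed form gives 245, so the closed form does not satisfy the recurrence.

No, the closed form is incorrect.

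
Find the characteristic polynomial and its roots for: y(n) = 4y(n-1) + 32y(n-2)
Substitute y(n) = rⁿ and divide through by rⁿ⁻²: r² - 4r - 32 = 0
Factor: (r + 4)(r - 8) = 0, so r = -4, 8.
General solution: y(n) = A·(-4)ⁿ + B·8ⁿ

Characteristic: r² - 4r - 32 = 0, Roots: r = -4, 8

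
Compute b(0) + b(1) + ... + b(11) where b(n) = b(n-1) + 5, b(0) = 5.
Computing the sequence terms: 5, 10, 15, 20, 25, 30, 35, 40, 45, 50, 55, 60
Adding these values together:

390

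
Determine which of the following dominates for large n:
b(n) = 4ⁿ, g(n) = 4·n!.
Comparing growth rates:
Growth-rate hierarchy: log n ≺ any polynomial ≺ any exponential cⁿ (c>1) ≺ n! ≺ nⁿ.
factorial dominates exponential base 4 asymptotically.

g(n) grows faster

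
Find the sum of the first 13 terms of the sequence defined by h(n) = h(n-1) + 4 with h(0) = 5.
Computing the sequence terms: 5, 9, 13, 17, 21, 25, 29, 33, 37, 41, 45, 49, 53
Adding these values together:

377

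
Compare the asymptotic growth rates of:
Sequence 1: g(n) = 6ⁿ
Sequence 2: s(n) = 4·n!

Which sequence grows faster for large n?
Comparing growth rates:
Growth-rate hierarchy: log n ≺ any polynomial ≺ any exponential cⁿ (c>1) ≺ n! ≺ nⁿ.
factorial dominates exponential base 6 asymptotically.

s(n) grows faster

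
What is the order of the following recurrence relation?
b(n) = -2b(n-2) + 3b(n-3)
The order is the largest lag k for which b(n-k) appears. Here the deepest term is b(n-3), so the order is 3.

Order 3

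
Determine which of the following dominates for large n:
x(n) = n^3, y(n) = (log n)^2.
Comparing growth rates:
Growth-rate hierarchy: log n ≺ any polynomial ≺ any exponential cⁿ (c>1) ≺ n! ≺ nⁿ.
polynomial degree 3 dominates polylogarithmic (log n)^2 asymptotically.

x(n) grows faster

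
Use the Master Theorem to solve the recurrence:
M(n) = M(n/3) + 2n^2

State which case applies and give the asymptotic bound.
Master Theorem template: M(n) = a·M(n/b) + f(n).
Here: a=1, b=3, f(n)=2n^2
Compute log_b(a) = log_3(1) = 0.
f(n) = 2n^2 = Ω(n^(0+ε)) with ε = 2, and the regularity condition holds (a·f(n/b) = (a/b^2)·f(n) with a/b^2 = 3^-2 < 1). Case 3: M(n) = Θ(f(n)) = Θ(n^2).

Case 3: M(n) = Θ(n^2)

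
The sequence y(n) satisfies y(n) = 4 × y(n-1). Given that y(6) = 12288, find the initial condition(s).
In general y(n) = 4ⁿ · y(0). At n = 6: y(0) = y(6) / 4^6 = 12288 / 4096 = 3.

y(0) = 3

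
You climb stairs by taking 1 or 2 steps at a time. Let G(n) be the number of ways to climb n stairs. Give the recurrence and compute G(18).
Condition on the size of the last step (1 to 2): before it there were n-1, …, n-2 stairs climbed, and these cases are disjoint, so G(n) = G(n-1) + G(n-2) (Fibonacci-type sequence).
Initial conditions by direct count (compositions of i into parts ≤ 2): G(1) = 1; G(2) = 2.
Iterating the recurrence: G(3) = 3, G(4) = 5, G(5) = 8, G(6) = 13, G(7) = 21, G(8) = 34, G(9) = 55, G(10) = 89, G(11) = 144, G(12) = 233, G(13) = 377, G(14) = 610, G(15) = 987, G(16) = 1597, G(17) = 2584, G(18) = 4181.

G(n) = G(n-1) + G(n-2), G(1) = 1, G(2) = 2; G(18) = 4181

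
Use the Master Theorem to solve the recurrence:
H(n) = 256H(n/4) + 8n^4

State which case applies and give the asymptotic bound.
Master Theorem template: H(n) = a·H(n/b) + f(n).
Here: a=256, b=4, f(n)=8n^4
Compute log_b(a) = log_4(256) = 4.
f(n) = 8n^4 = Θ(n^4). Case 2: H(n) = Θ(n^4 log n).

Case 2: H(n) = Θ(n^4 log n)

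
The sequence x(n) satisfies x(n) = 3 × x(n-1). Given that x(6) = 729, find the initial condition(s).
In general x(n) = 3ⁿ · x(0). At n = 6: x(0) = x(6) / 3^6 = 729 / 729 = 1.

x(0) = 1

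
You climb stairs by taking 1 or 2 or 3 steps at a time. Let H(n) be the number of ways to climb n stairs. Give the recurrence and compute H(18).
Condition on the size of the last step (1 to 3): before it there were n-1, …, n-3 stairs climbed, and these cases are disjoint, so H(n) = H(n-1) + H(n-2) + H(n-3) (order-3 linear recurrence).
Initial conditions by direct count (compositions of i into parts ≤ 3): H(1) = 1; H(2) = 2; H(3) = 4.
Iterating the recurrence: H(4) = 7, H(5) = 13, H(6) = 24, H(7) = 44, H(8) = 81, H(9) = 149, H(10) = 274, H(11) = 504, H(12) = 927, H(13) = 1705, H(14) = 3136, H(15) = 5768, H(16) = 10609, H(17) = 19513, H(18) = 35890.

H(n) = H(n-1) + H(n-2) + H(n-3), H(1) = 1, H(2) = 2, H(3) = 4; H(18) = 35890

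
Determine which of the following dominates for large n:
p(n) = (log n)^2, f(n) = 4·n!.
Comparing growth rates:
Growth-rate hierarchy: log n ≺ any polynomial ≺ any exponential cⁿ (c>1) ≺ n! ≺ nⁿ.
factorial dominates polylogarithmic (log n)^2 asymptotically.

f(n) grows faster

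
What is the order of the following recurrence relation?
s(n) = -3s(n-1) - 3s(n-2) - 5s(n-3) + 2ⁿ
The order is the largest lag k for which s(n-k) appears. Here the deepest term is s(n-3) (the 2ⁿ term is non-homogeneous and does not affect the order), so the order is 3.

Order 3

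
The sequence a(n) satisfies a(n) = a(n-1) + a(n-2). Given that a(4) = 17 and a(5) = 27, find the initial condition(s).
Work backwards using a(k) = a(k+2) - a(k+1):
a(3) = a(5) - a(4) = 27 - 17 = 10
a(2) = a(4) - a(3) = 17 - 10 = 7
a(1) = a(3) - a(2) = 10 - 7 = 3
a(0) = a(2) - a(1) = 7 - 3 = 4

a(0) = 4, a(1) = 3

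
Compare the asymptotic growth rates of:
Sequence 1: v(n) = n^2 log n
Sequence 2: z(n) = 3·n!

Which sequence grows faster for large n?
Comparing growth rates:
Growth-rate hierarchy: log n ≺ any polynomial ≺ any exponential cⁿ (c>1) ≺ n! ≺ nⁿ.
factorial dominates polynomial degree 2 (with log factor) asymptotically.

z(n) grows faster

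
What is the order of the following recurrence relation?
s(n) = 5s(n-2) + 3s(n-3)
The order is the largest lag k for which s(n-k) appears. Here the deepest term is s(n-3), so the order is 3.

Order 3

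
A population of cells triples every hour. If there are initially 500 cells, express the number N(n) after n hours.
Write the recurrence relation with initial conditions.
Each hour multiplies the count by 3, so the count after n hours depends only on the count after n-1 hours: N(n) = 3 × N(n-1). The starting count gives N(0) = 500.
Unrolling n times gives the closed form N(n) = 500 × 3ⁿ.

N(n) = 3 × N(n-1), N(0) = 500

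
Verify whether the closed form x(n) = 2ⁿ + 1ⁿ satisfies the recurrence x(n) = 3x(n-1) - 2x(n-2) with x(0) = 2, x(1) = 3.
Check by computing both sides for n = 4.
From the recurrence with x(0) = 2, x(1) = 3:
  x(0) = 2, x(1) = 3, x(2) = 5, x(3) = 9, x(4) = 17
  so the recurrence gives x(4) = 17.
From the proposed closed form x(n) = 2ⁿ + 1ⁿ:
  x(4) = 17.
Both sides give 17 at n = 4, and the initial condition(s) match, so the closed form is consistent.

Yes, the closed form is correct.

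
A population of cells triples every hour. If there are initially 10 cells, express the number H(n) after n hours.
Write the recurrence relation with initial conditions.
Each hour multiplies the count by 3, so the count after n hours depends only on the count after n-1 hours: H(n) = 3 × H(n-1). The starting count gives H(0) = 10.
Unrolling n times gives the closed form H(n) = 10 × 3ⁿ.

H(n) = 3 × H(n-1), H(0) = 10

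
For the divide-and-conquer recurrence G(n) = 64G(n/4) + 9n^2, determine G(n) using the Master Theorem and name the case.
Master Theorem template: G(n) = a·G(n/b) + f(n).
Here: a=64, b=4, f(n)=9n^2
Compute log_b(a) = log_4(64) = 3.
f(n) = 9n^2 = O(n^(3-ε)) with ε = 1. Case 1: G(n) = Θ(n^log_b(a)) = Θ(n^3).

Case 1: G(n) = Θ(n^3)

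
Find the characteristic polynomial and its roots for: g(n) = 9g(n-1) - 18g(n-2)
Substitute g(n) = rⁿ and divide through by rⁿ⁻²: r² - 9r + 18 = 0
Factor: (r - 3)(r - 6) = 0, so r = 3, 6.
General solution: g(n) = A·3ⁿ + B·6ⁿ

Characteristic: r² - 9r + 18 = 0, Roots: r = 3, 6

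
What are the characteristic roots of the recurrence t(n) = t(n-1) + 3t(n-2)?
Substitute t(n) = rⁿ and divide through by rⁿ⁻²: r² - r - 3 = 0
Discriminant: 1² + 4·3 = 13, not a perfect square, so by the quadratic formula r = (1 ± √13)/2.
General solution: t(n) = A·r₁ⁿ + B·r₂ⁿ where r₁,r₂ = (1 ± √13)/2

Characteristic: r² - r - 3 = 0, Roots: r = (1 ± √13)/2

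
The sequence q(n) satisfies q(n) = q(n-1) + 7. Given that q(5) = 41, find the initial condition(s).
q(5) = q(0) + 5·7, so q(0) = 41 - 35 = 6.

q(0) = 6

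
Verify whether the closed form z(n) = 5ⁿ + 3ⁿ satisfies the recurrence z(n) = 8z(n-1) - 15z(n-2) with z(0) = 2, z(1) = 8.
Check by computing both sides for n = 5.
From the recurrence with z(0) = 2, z(1) = 8:
  z(0) = 2, z(1) = 8, z(2) = 34, z(3) = 152, z(4) = 706, z(5) = 3368
  so the recurrence gives z(5) = 3368.
From the proposed closed form z(n) = 5ⁿ + 3ⁿ:
  z(5) = 3368.
Both sides give 3368 at n = 5, and the initial condition(s) match, so the closed form is consistent.

Yes, the closed form is correct.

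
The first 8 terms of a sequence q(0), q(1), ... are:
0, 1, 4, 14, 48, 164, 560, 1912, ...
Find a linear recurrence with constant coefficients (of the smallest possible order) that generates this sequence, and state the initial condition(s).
Look for the lowest-order linear relation among consecutive terms.
Observation: q(n) - 4·q(n-1) - (-2)·q(n-2) = 0 holds for the shown terms, and no order-1 relation q(n) = α·q(n-1) + β fits.
Check at n=3: 4·4 + (-2)·1 = 14. ✓

q(n) = 4q(n-1) - 2q(n-2), q(0) = 0, q(1) = 1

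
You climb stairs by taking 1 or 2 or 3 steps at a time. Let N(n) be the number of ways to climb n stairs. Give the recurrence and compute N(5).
Condition on the size of the last step (1 to 3): before it there were n-1, …, n-3 stairs climbed, and these cases are disjoint, so N(n) = N(n-1) + N(n-2) + N(n-3) (order-3 linear recurrence).
Initial conditions by direct count (compositions of i into parts ≤ 3): N(1) = 1; N(2) = 2; N(3) = 4.
Iterating the recurrence: N(4) = 7, N(5) = 13.

N(n) = N(n-1) + N(n-2) + N(n-3), N(1) = 1, N(2) = 2, N(3) = 4; N(5) = 13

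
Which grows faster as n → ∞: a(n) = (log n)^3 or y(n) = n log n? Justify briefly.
Comparing growth rates:
Growth-rate hierarchy: log n ≺ any polynomial ≺ any exponential cⁿ (c>1) ≺ n! ≺ nⁿ.
polynomial degree 1 (with log factor) dominates polylogarithmic (log n)^3 asymptotically.

y(n) grows faster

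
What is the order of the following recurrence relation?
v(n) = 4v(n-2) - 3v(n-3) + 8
The order is the largest lag k for which v(n-k) appears. Here the deepest term is v(n-3) (the 8 term is non-homogeneous and does not affect the order), so the order is 3.

Order 3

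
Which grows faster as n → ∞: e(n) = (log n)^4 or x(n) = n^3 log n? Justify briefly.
Comparing growth rates:
Growth-rate hierarchy: log n ≺ any polynomial ≺ any exponential cⁿ (c>1) ≺ n! ≺ nⁿ.
polynomial degree 3 (with log factor) dominates polylogarithmic (log n)^4 asymptotically.

x(n) grows faster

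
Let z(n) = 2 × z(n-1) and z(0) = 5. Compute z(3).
Computing step by step:
z(0) = 5
z(1) = 2 × 5 = 10
z(2) = 2 × 10 = 20
z(3) = 2 × 20 = 40

40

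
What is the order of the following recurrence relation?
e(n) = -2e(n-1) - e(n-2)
The order is the largest lag k for which e(n-k) appears. Here the deepest term is e(n-2), so the order is 2.

Order 2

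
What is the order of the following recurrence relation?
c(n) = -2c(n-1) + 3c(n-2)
The order is the largest lag k for which c(n-k) appears. Here the deepest term is c(n-2), so the order is 2.

Order 2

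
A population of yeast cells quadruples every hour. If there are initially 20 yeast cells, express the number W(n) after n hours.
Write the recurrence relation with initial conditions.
Each hour multiplies the count by 4, so the count after n hours depends only on the count after n-1 hours: W(n) = 4 × W(n-1). The starting count gives W(0) = 20.
Unrolling n times gives the closed form W(n) = 20 × 4ⁿ.

W(n) = 4 × W(n-1), W(0) = 20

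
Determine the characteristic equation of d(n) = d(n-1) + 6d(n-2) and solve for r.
Substitute d(n) = rⁿ and divide through by rⁿ⁻²: r² - r - 6 = 0
Factor: (r - 3)(r + 2) = 0, so r = 3, -2.
General solution: d(n) = A·3ⁿ + B·(-2)ⁿ

Characteristic: r² - r - 6 = 0, Roots: r = 3, -2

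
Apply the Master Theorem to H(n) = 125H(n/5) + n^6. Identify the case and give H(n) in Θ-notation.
Master Theorem template: H(n) = a·H(n/b) + f(n).
Here: a=125, b=5, f(n)=n^6
Compute log_b(a) = log_5(125) = 3.
f(n) = n^6 = Ω(n^(3+ε)) with ε = 3, and the regularity condition holds (a·f(n/b) = (a/b^6)·f(n) with a/b^6 = 5^-3 < 1). Case 3: H(n) = Θ(f(n)) = Θ(n^6).

Case 3: H(n) = Θ(n^6)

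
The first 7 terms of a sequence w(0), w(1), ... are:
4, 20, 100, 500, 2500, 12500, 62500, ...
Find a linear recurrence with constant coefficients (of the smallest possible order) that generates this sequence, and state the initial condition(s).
Look for the lowest-order linear relation among consecutive terms.
Observation: each term is 5× the previous.
Check at n=2: 5·20 = 100. ✓

w(n) = 5 × w(n-1), w(0) = 4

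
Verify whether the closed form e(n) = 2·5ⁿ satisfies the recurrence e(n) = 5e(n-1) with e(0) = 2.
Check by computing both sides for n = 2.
From the recurrence with e(0) = 2:
  e(0) = 2, e(1) = 10, e(2) = 50
  so the recurrence gives e(2) = 50.
From the proposed closed form e(n) = 2·5ⁿ:
  e(2) = 50.
Both sides give 50 at n = 2, and the initial condition(s) match, so the closed form is consistent.

Yes, the closed form is correct.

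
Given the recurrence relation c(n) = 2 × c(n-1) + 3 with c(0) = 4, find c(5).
Computing step by step:
c(0) = 4
c(1) = 2 × 4 + 3 = 11
c(2) = 2 × 11 + 3 = 25
c(3) = 2 × 25 + 3 = 53
c(4) = 2 × 53 + 3 = 109
c(5) = 2 × 109 + 3 = 221

221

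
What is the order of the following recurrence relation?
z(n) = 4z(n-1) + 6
The order is the largest lag k for which z(n-k) appears. Here the deepest term is z(n-1) (the 6 term is non-homogeneous and does not affect the order), so the order is 1.

Order 1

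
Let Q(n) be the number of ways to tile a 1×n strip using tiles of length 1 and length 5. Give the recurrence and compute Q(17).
Condition on the last tile: it has length 1 (leaving a 1×(n-1) strip) or length 5 (leaving a 1×(n-5) strip), so Q(n) = Q(n-1) + Q(n-5) (order-5 linear recurrence).
For 0 ≤ i < 5 only unit tiles fit, so Q(i) = 1.
Iterating the recurrence: Q(5) = 2, Q(6) = 3, Q(7) = 4, Q(8) = 5, Q(9) = 6, Q(10) = 8, Q(11) = 11, Q(12) = 15, Q(13) = 20, Q(14) = 26, Q(15) = 34, Q(16) = 45, Q(17) = 60.

Q(n) = Q(n-1) + Q(n-5), with Q(i) = 1 for 0 ≤ i < 5; Q(17) = 60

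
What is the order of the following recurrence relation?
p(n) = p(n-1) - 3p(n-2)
The order is the largest lag k for which p(n-k) appears. Here the deepest term is p(n-2), so the order is 2.

Order 2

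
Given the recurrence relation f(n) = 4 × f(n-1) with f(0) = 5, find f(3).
Computing step by step:
f(0) = 5
f(1) = 4 × 5 = 20
f(2) = 4 × 20 = 80
f(3) = 4 × 80 = 320

320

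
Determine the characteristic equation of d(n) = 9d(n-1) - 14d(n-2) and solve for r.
Substitute d(n) = rⁿ and divide through by rⁿ⁻²: r² - 9r + 14 = 0
Factor: (r - 7)(r - 2) = 0, so r = 7, 2.
General solution: d(n) = A·7ⁿ + B·2ⁿ

Characteristic: r² - 9r + 14 = 0, Roots: r = 7, 2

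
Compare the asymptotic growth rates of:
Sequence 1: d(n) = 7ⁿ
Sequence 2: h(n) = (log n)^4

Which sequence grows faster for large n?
Comparing growth rates:
Growth-rate hierarchy: log n ≺ any polynomial ≺ any exponential cⁿ (c>1) ≺ n! ≺ nⁿ.
exponential base 7 dominates polylogarithmic (log n)^4 asymptotically.

d(n) grows faster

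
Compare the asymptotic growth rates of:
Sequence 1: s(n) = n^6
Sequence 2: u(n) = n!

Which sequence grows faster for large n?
Comparing growth rates:
Growth-rate hierarchy: log n ≺ any polynomial ≺ any exponential cⁿ (c>1) ≺ n! ≺ nⁿ.
factorial dominates polynomial degree 6 asymptotically.

u(n) grows faster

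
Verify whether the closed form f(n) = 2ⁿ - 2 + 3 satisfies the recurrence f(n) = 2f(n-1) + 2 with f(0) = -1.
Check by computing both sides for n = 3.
From the recurrence with f(0) = -1:
  f(0) = -1, f(1) = 0, f(2) = 2, f(3) = 6
  so the recurrence gives f(3) = 6.
From the proposed closed form f(n) = 2ⁿ - 2 + 3:
  f(3) = 9.
The recurrence gives 6 but the closed form gives 9, so the closed form does not satisfy the recurrence.

No, the closed form is incorrect.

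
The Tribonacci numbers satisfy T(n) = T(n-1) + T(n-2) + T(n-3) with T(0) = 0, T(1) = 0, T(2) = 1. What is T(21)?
Computing the sequence terms:
0, 0, 1, 1, 2, 4, 7, 13, 24, 44, 81, 149, 274, 504, 927, 1705, 3136, 5768, 10609, 19513, 35890, 66012

66012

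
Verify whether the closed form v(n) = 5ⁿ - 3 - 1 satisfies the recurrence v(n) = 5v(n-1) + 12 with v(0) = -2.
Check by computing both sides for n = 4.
From the recurrence with v(0) = -2:
  v(0) = -2, v(1) = 2, v(2) = 22, v(3) = 122, v(4) = 622
  so the recurrence gives v(4) = 622.
From the proposed closed form v(n) = 5ⁿ - 3 - 1:
  v(4) = 621.
The recurrence gives 622 but the closed form gives 621, so the closed form does not satisfy the recurrence.

No, the closed form is incorrect.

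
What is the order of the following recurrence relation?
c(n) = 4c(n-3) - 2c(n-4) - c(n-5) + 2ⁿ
The order is the largest lag k for which c(n-k) appears. Here the deepest term is c(n-5) (the 2ⁿ term is non-homogeneous and does not affect the order), so the order is 5.

Order 5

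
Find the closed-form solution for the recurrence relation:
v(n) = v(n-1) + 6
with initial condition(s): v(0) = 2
Recurrence: v(n) = v(n-1) + 6, initial: v(0) = 2.
Each step adds 6, so v(n) = v(0) + 6n = 6n + 2.

v(n) = 6n + 2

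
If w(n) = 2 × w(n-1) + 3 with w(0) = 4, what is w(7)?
Computing step by step:
w(0) = 4
w(1) = 2 × 4 + 3 = 11
w(2) = 2 × 11 + 3 = 25
w(3) = 2 × 25 + 3 = 53
w(4) = 2 × 53 + 3 = 109
w(5) = 2 × 109 + 3 = 221
w(6) = 2 × 221 + 3 = 445
w(7) = 2 × 445 + 3 = 893

893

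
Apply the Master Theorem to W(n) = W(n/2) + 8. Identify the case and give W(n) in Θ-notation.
Master Theorem template: W(n) = a·W(n/b) + f(n).
Here: a=1, b=2, f(n)=8
Compute log_b(a) = log_2(1) = 0.
f(n) = 8 = Θ(1). Case 2: W(n) = Θ(log n).

Case 2: W(n) = Θ(log n)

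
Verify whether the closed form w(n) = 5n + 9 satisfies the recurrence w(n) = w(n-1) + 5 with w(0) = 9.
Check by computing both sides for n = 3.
From the recurrence with w(0) = 9:
  w(0) = 9, w(1) = 14, w(2) = 19, w(3) = 24
  so the recurrence gives w(3) = 24.
From the proposed closed form w(n) = 5n + 9:
  w(3) = 24.
Both sides give 24 at n = 3, and the initial condition(s) match, so the closed form is consistent.

Yes, the closed form is correct.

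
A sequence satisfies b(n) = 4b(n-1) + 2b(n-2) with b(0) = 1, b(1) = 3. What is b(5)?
Computing the sequence terms:
1, 3, 14, 62, 276, 1228

1228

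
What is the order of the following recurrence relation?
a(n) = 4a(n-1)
The order is the largest lag k for which a(n-k) appears. Here the deepest term is a(n-1), so the order is 1.

Order 1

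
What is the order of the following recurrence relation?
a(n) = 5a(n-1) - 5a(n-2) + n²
The order is the largest lag k for which a(n-k) appears. Here the deepest term is a(n-2) (the n² term is non-homogeneous and does not affect the order), so the order is 2.

Order 2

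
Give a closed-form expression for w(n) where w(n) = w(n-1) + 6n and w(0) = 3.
Recurrence: w(n) = w(n-1) + 6n, initial: w(0) = 3.
Telescoping: w(n) = w(0) + 6·Σᵢ₌₁ⁿ i = 3 + 6·n(n+1)/2.

w(n) = 6·n(n+1)/2 + 3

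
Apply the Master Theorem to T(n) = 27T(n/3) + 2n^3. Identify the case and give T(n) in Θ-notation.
Master Theorem template: T(n) = a·T(n/b) + f(n).
Here: a=27, b=3, f(n)=2n^3
Compute log_b(a) = log_3(27) = 3.
f(n) = 2n^3 = Θ(n^3). Case 2: T(n) = Θ(n^3 log n).

Case 2: T(n) = Θ(n^3 log n)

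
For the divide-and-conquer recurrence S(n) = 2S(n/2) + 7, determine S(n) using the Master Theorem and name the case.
Master Theorem template: S(n) = a·S(n/b) + f(n).
Here: a=2, b=2, f(n)=7
Compute log_b(a) = log_2(2) = 1.
f(n) = 7 = O(n^(1-ε)) with ε = 1. Case 1: S(n) = Θ(n^log_b(a)) = Θ(n).

Case 1: S(n) = Θ(n)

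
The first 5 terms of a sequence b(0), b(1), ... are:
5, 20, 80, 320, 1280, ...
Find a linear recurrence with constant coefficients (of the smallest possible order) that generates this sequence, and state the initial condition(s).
Look for the lowest-order linear relation among consecutive terms.
Observation: each term is 4× the previous.
Check at n=2: 4·20 = 80. ✓

b(n) = 4 × b(n-1), b(0) = 5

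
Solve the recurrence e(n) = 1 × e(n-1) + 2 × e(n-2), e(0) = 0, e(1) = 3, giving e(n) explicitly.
Recurrence: e(n) = 1 × e(n-1) + 2 × e(n-2), initial: e(0) = 0, e(1) = 3.
Characteristic equation: r² - 1r - 2 = 0, which factors as (r - 2)(r + 1) = 0, so r = 2, -1. General solution e(n) = A·2ⁿ + B·(-1)ⁿ. From e(0) = 0: A + B = 0. From e(1) = 3: 2A - 1B = 3. Solving gives A = 1, B = -1.

e(n) = 2ⁿ - (-1)ⁿ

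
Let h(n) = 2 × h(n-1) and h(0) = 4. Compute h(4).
Computing step by step:
h(0) = 4
h(1) = 2 × 4 = 8
h(2) = 2 × 8 = 16
h(3) = 2 × 16 = 32
h(4) = 2 × 32 = 64

64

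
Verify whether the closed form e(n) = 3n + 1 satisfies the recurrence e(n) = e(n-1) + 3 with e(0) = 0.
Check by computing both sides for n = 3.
From the recurrence with e(0) = 0:
  e(0) = 0, e(1) = 3, e(2) = 6, e(3) = 9
  so the recurrence gives e(3) = 9.
From the proposed closed form e(n) = 3n + 1:
  e(3) = 10.
The recurrence gives 9 but the closed form gives 10, so the closed form does not satisfy the recurrence.

No, the closed form is incorrect.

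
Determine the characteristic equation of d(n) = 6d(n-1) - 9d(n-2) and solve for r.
Substitute d(n) = rⁿ and divide through by rⁿ⁻²: r² - 6r + 9 = 0
Factor: (r - 3)² = 0, so r = 3 (double root).
General solution: d(n) = (A + Bn)·3ⁿ

Characteristic: r² - 6r + 9 = 0, Roots: r = 3 (double root)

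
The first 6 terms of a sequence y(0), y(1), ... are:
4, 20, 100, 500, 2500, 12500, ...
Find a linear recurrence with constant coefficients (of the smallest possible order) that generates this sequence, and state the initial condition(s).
Look for the lowest-order linear relation among consecutive terms.
Observation: each term is 5× the previous.
Check at n=2: 5·20 = 100. ✓

y(n) = 5 × y(n-1), y(0) = 4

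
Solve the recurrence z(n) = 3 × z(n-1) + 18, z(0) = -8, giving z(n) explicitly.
Recurrence: z(n) = 3 × z(n-1) + 18, initial: z(0) = -8.
Try z(n) = A·3ⁿ + C. Substituting: A·3ⁿ + C = 3(A·3ⁿ⁻¹ + C) + 18 = A·3ⁿ + 3C + 18, so C = 3C + 18, giving C = -9. Then z(0) = A - 9 = -8 gives A = 1.

z(n) = 3ⁿ - 9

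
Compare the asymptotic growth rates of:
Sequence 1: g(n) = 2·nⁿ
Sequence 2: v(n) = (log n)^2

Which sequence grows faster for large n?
Comparing growth rates:
Growth-rate hierarchy: log n ≺ any polynomial ≺ any exponential cⁿ (c>1) ≺ n! ≺ nⁿ.
super-exponential nⁿ dominates polylogarithmic (log n)^2 asymptotically.

g(n) grows faster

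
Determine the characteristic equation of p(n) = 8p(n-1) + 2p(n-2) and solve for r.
Substitute p(n) = rⁿ and divide through by rⁿ⁻²: r² - 8r - 2 = 0
Discriminant: 8² + 4·2 = 72, not a perfect square, so by the quadratic formula r = (8 ± √72)/2.
General solution: p(n) = A·r₁ⁿ + B·r₂ⁿ where r₁,r₂ = (8 ± √72)/2

Characteristic: r² - 8r - 2 = 0, Roots: r = (8 ± √72)/2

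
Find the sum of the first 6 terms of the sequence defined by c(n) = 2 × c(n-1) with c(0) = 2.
Computing the sequence terms: 2, 4, 8, 16, 32, 64
Adding these values together:

126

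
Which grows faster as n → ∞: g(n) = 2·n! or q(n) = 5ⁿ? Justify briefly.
Comparing growth rates:
Growth-rate hierarchy: log n ≺ any polynomial ≺ any exponential cⁿ (c>1) ≺ n! ≺ nⁿ.
factorial dominates exponential base 5 asymptotically.

g(n) grows faster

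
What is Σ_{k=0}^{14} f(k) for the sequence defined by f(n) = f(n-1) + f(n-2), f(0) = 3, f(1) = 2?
Computing the sequence terms: 3, 2, 5, 7, 12, 19, 31, 50, 81, 131, 212, 343, 555, 898, 1453
Adding these values together:

3802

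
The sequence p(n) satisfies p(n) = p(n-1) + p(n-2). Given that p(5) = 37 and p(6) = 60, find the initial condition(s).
Work backwards using p(k) = p(k+2) - p(k+1):
p(4) = p(6) - p(5) = 60 - 37 = 23
p(3) = p(5) - p(4) = 37 - 23 = 14
p(2) = p(4) - p(3) = 23 - 14 = 9
p(1) = p(3) - p(2) = 14 - 9 = 5
p(0) = p(2) - p(1) = 9 - 5 = 4

p(0) = 4, p(1) = 5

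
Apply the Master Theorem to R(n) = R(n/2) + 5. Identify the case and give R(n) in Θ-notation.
Master Theorem template: R(n) = a·R(n/b) + f(n).
Here: a=1, b=2, f(n)=5
Compute log_b(a) = log_2(1) = 0.
f(n) = 5 = Θ(1). Case 2: R(n) = Θ(log n).

Case 2: R(n) = Θ(log n)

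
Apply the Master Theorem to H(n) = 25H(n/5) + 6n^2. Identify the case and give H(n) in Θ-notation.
Master Theorem template: H(n) = a·H(n/b) + f(n).
Here: a=25, b=5, f(n)=6n^2
Compute log_b(a) = log_5(25) = 2.
f(n) = 6n^2 = Θ(n^2). Case 2: H(n) = Θ(n^2 log n).

Case 2: H(n) = Θ(n^2 log n)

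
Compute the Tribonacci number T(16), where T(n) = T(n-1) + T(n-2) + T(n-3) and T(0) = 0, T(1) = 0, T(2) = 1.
Computing the sequence terms:
0, 0, 1, 1, 2, 4, 7, 13, 24, 44, 81, 149, 274, 504, 927, 1705, 3136

3136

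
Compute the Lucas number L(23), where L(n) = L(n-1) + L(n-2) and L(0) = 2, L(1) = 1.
Computing the sequence terms:
2, 1, 3, 4, 7, 11, 18, 29, 47, 76, 123, 199, 322, 521, 843, 1364, 2207, 3571, 5778, 9349, 15127, 24476, 39603, 64079

64079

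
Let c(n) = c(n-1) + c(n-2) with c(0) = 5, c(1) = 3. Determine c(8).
Computing the sequence terms:
5, 3, 8, 11, 19, 30, 49, 79, 128

128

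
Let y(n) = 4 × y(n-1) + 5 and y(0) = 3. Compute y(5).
Computing step by step:
y(0) = 3
y(1) = 4 × 3 + 5 = 17
y(2) = 4 × 17 + 5 = 73
y(3) = 4 × 73 + 5 = 297
y(4) = 4 × 297 + 5 = 1193
y(5) = 4 × 1193 + 5 = 4777

4777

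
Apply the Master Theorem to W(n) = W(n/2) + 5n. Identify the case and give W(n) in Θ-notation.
Master Theorem template: W(n) = a·W(n/b) + f(n).
Here: a=1, b=2, f(n)=5n
Compute log_b(a) = log_2(1) = 0.
f(n) = 5n = Ω(n^(0+ε)) with ε = 1, and the regularity condition holds (a·f(n/b) = (a/b^1)·f(n) with a/b^1 = 2^-1 < 1). Case 3: W(n) = Θ(f(n)) = Θ(n).

Case 3: W(n) = Θ(n)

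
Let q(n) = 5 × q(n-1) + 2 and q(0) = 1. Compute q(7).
Computing step by step:
q(0) = 1
q(1) = 5 × 1 + 2 = 7
q(2) = 5 × 7 + 2 = 37
q(3) = 5 × 37 + 2 = 187
q(4) = 5 × 187 + 2 = 937
q(5) = 5 × 937 + 2 = 4687
q(6) = 5 × 4687 + 2 = 23437
q(7) = 5 × 23437 + 2 = 117187

117187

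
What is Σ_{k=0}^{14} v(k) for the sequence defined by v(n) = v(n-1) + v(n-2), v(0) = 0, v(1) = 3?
Computing the sequence terms: 0, 3, 3, 6, 9, 15, 24, 39, 63, 102, 165, 267, 432, 699, 1131
Adding these values together:

2958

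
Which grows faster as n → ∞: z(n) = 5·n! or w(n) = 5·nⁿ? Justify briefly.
Comparing growth rates:
Growth-rate hierarchy: log n ≺ any polynomial ≺ any exponential cⁿ (c>1) ≺ n! ≺ nⁿ.
super-exponential nⁿ dominates factorial asymptotically.

w(n) grows faster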